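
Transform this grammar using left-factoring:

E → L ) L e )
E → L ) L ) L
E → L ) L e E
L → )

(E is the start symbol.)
E → L ) L E'
E' → e E''
E'' → )
E'' → E
E' → ) L
L → )

Left-factoring transforms A → αβ₁ | αβ₂ into A → αA' and A' → β₁ | β₂
(α is the longest common prefix among the alternatives). Repeat until
no nonterminal has two alternatives with a common prefix.

Round 1: E has alternatives sharing prefix 'L ) L'. Introduce E': E → L ) L E'
  Add: E' → e )
  Add: E' → ) L
  Add: E' → e E

Round 2: E' has alternatives sharing prefix 'e'. Introduce E'': E' → e E''
  Add: E'' → )
  Add: E'' → E

No remaining common prefixes — done.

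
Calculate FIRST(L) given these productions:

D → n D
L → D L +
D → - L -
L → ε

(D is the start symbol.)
{ '-', 'n', ε }

FIRST sets of the other non-terminals involved (by the same procedure, iterated to a fixed point):
  FIRST(D) = { '-', 'n' }

From L → D L +:
  - D is a non-terminal: add FIRST(D) \ {ε} = { '-', 'n' }
    D is not nullable, so stop
From L → ε:
  - ε-production, so ε ∈ FIRST(L)

Collecting: FIRST(L) = { '-', 'n', ε }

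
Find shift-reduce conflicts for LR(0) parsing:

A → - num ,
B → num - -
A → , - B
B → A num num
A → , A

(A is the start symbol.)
No shift-reduce conflicts

Augment with A' → A and build the canonical LR(0) collection (I0 = CLOSURE({[A' → . A]}), then GOTO on every symbol after a dot until no new states appear). It has 15 states:
  I0: { [A → . , - B], [A → . , A], [A → . - num ,], [A' → . A] }  — shift
  I1: { [A → , . - B], [A → , . A], [A → . , - B], [A → . , A], [A → . - num ,] }  — shift
  I2: { [A → - . num ,] }  — shift
  I3: { [A' → A .] }  — accept
  I4: { [A → - num . ,] }  — shift
  I5: { [A → - num , .] }  — reduce
  I6: { [A → , - . B], [A → - . num ,], [A → . , - B], [A → . , A], [A → . - num ,], [B → . A num num], [B → . num - -] }  — shift
  I7: { [A → , A .] }  — reduce
  I8: { [B → A . num num] }  — shift
  I9: { [A → , - B .] }  — reduce
  I10: { [A → - num . ,], [B → num . - -] }  — shift
  I11: { [B → num - . -] }  — shift
  I12: { [B → num - - .] }  — reduce
  I13: { [B → A num . num] }  — shift
  I14: { [B → A num num .] }  — reduce

No state contains both a complete item and a shift item.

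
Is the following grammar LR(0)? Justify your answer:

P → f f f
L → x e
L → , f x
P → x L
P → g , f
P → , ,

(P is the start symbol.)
Yes, the grammar is LR(0)

A grammar is LR(0) if no state in the canonical LR(0) collection has:
  - both a shift item (dot before a terminal) and a complete item (shift-reduce conflict), or
  - two or more complete items (reduce-reduce conflict; the accept item [P' → P .] counts as a complete item here).

Augment with P' → P and build the canonical LR(0) collection (I0 = CLOSURE({[P' → . P]}), then GOTO on every symbol after a dot until no new states appear). It has 17 states:
  I0: { [P → . , ,], [P → . f f f], [P → . g , f], [P → . x L], [P' → . P] }  — shift
  I1: { [P → , . ,] }  — shift
  I2: { [P' → P .] }  — accept
  I3: { [P → f . f f] }  — shift
  I4: { [P → g . , f] }  — shift
  I5: { [L → . , f x], [L → . x e], [P → x . L] }  — shift
  I6: { [L → , . f x] }  — shift
  I7: { [P → x L .] }  — reduce
  I8: { [L → x . e] }  — shift
  I9: { [L → x e .] }  — reduce
  I10: { [L → , f . x] }  — shift
  I11: { [L → , f x .] }  — reduce
  I12: { [P → g , . f] }  — shift
  I13: { [P → g , f .] }  — reduce
  I14: { [P → f f . f] }  — shift
  I15: { [P → f f f .] }  — reduce
  I16: { [P → , , .] }  — reduce

Every state is either a pure shift/goto state or contains exactly one complete item and nothing to shift — no conflicts. The grammar is LR(0).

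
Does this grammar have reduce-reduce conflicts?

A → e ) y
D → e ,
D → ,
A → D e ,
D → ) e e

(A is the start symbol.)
A reduce-reduce conflict occurs when an LR(0) state has two complete items [A → α .] and [B → β .] — both call for a reduction, and with no lookahead the parser cannot choose between them.

Augment with A' → A and build the canonical LR(0) collection (I0 = CLOSURE({[A' → . A]}), then GOTO on every symbol after a dot until no new states appear). It has 13 states:
  I0: { [A → . D e ,], [A → . e ) y], [A' → . A], [D → . ) e e], [D → . ,], [D → . e ,] }  — shift
  I1: { [D → ) . e e] }  — shift
  I2: { [D → , .] }  — reduce
  I3: { [A' → A .] }  — accept
  I4: { [A → D . e ,] }  — shift
  I5: { [A → e . ) y], [D → e . ,] }  — shift
  I6: { [A → e ) . y] }  — shift
  I7: { [D → e , .] }  — reduce
  I8: { [A → e ) y .] }  — reduce
  I9: { [A → D e . ,] }  — shift
  I10: { [A → D e , .] }  — reduce
  I11: { [D → ) e . e] }  — shift
  I12: { [D → ) e e .] }  — reduce

No state contains more than one complete item.

Answer: No reduce-reduce conflicts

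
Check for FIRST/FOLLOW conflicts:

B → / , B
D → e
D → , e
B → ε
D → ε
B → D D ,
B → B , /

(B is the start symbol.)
Nullable non-terminals: B, D.
FIRST sets used below: FIRST(D) = { ',', 'e', ε }, FIRST(B) = { ',', '/', 'e', ε }

B: nullable alternative(s) B → ε; FOLLOW(B) = { $, ',' }
  B → / , B: FIRST \ {ε} = { '/' } — disjoint from FOLLOW(B)
  B → ε: FIRST \ {ε} = { } — this is the only nullable alternative, skip
  B → D D ,: FIRST \ {ε} = { ',', 'e' } — overlaps FOLLOW(B) on { ',' }: CONFLICT
  B → B , /: FIRST \ {ε} = { ',', '/', 'e' } — overlaps FOLLOW(B) on { ',' }: CONFLICT

D: nullable alternative(s) D → ε; FOLLOW(D) = { ',', 'e' }
  D → e: FIRST \ {ε} = { 'e' } — overlaps FOLLOW(D) on { 'e' }: CONFLICT
  D → , e: FIRST \ {ε} = { ',' } — overlaps FOLLOW(D) on { ',' }: CONFLICT
  D → ε: FIRST \ {ε} = { } — this is the only nullable alternative, skip

So the grammar has 4 FIRST/FOLLOW conflicts (marked CONFLICT above).

Answer: Yes. B → D D ',' with FOLLOW(B) on { ',' }; B → B ',' '/' with FOLLOW(B) on { ',' }; D → e with FOLLOW(D) on { 'e' }; D → ',' e with FOLLOW(D) on { ',' }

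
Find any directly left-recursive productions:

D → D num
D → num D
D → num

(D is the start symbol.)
Yes, D is left-recursive

Direct left recursion occurs when N → N α for some non-terminal N (the right-hand side begins with the left-hand side itself).

D → D num: LEFT RECURSIVE (starts with D)
D → num D: starts with num
D → num: starts with num

The grammar has direct left recursion on: D.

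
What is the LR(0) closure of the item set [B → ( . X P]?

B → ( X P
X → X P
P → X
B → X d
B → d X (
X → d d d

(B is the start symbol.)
Start with: [B → ( . X P]
  [B → ( . X P] has the dot before X: add [X → . X P], [X → . d d d]
No further items can be added.

CLOSURE = { [B → ( . X P], [X → . X P], [X → . d d d] }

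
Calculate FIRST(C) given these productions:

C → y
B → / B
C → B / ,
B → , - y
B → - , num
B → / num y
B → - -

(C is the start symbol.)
FIRST sets of the other non-terminals involved (by the same procedure, iterated to a fixed point):
  FIRST(B) = { ',', '-', '/' }

From C → y:
  - y is a terminal: add 'y' and stop
From C → B / ,:
  - B is a non-terminal: add FIRST(B) \ {ε} = { ',', '-', '/' }
    B is not nullable, so stop

Collecting: FIRST(C) = { ',', '-', '/', 'y' }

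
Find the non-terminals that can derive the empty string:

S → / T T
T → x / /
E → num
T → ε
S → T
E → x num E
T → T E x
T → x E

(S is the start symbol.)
A non-terminal is nullable if it can derive ε (the empty string): either it has an ε-production, or it has a production whose right-hand side consists entirely of nullable non-terminals.

ε-productions: T → ε
So T is immediately nullable.
S → T: every symbol on the right is nullable, so S is nullable too.
No further non-terminal can be added: every production for the remaining non-terminals contains a terminal or a non-nullable non-terminal.
Nullable = { 'S', 'T' }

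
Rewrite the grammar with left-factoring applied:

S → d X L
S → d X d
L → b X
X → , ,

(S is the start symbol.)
Left-factoring transforms A → αβ₁ | αβ₂ into A → αA' and A' → β₁ | β₂
(α is the longest common prefix among the alternatives). Repeat until
no nonterminal has two alternatives with a common prefix.

Round 1: S has alternatives sharing prefix 'd X'. Introduce S': S → d X S'
  Add: S' → L
  Add: S' → d

No remaining common prefixes — done.

Resulting grammar:
S → d X S'
S' → L
S' → d
L → b X
X → , ,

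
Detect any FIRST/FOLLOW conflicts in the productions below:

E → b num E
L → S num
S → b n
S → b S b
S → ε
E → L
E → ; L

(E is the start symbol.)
Nullable non-terminals: S.

S: nullable alternative(s) S → ε; FOLLOW(S) = { 'b', 'num' }
  S → b n: FIRST \ {ε} = { 'b' } — overlaps FOLLOW(S) on { 'b' }: CONFLICT
  S → b S b: FIRST \ {ε} = { 'b' } — overlaps FOLLOW(S) on { 'b' }: CONFLICT
  S → ε: FIRST \ {ε} = { } — this is the only nullable alternative, skip

E, L have no nullable alternative, so no FIRST/FOLLOW check is needed there.

So the grammar has 2 FIRST/FOLLOW conflicts (marked CONFLICT above).

Answer: Yes. S → b n with FOLLOW(S) on { 'b' }; S → b S b with FOLLOW(S) on { 'b' }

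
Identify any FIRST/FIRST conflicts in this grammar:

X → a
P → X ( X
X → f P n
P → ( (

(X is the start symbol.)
A FIRST/FIRST conflict occurs when two productions N → α and N → β for the same non-terminal have FIRST(α) ∩ FIRST(β) ≠ ∅ (with ε ∈ FIRST of a nullable right-hand side, so two nullable alternatives also conflict).

FIRST sets of the non-terminals at (or reachable through a nullable prefix from) the front of some alternative:
  FIRST(X) = { 'a', 'f' }

Productions for X:
  X → a: FIRST = { 'a' }
  X → f P n: FIRST = { 'f' }
Productions for P:
  P → X ( X: FIRST = { 'a', 'f' }
  P → ( (: FIRST = { '(' }

All alternatives of each non-terminal have pairwise disjoint FIRST sets.

Answer: No FIRST/FIRST conflicts.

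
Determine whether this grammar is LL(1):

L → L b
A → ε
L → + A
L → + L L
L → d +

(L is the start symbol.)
A grammar is LL(1) if for each non-terminal N with multiple productions, the predict sets of those productions are pairwise disjoint, where PREDICT(N → α) = (FIRST(α) \ {ε}) ∪ (FOLLOW(N) if α ⇒* ε).

Relevant sets:
  FIRST(L) = { '+', 'd' }

For L:
  PREDICT(L → L b) = { '+', 'd' }
  PREDICT(L → '+' A) = { '+' }
  PREDICT(L → '+' L L) = { '+' }
  PREDICT(L → d '+') = { 'd' }
A has a single production, so nothing to check there.

Conflict found: Predict set conflict for L: { '+' }
The grammar is NOT LL(1).

Answer: No. Predict set conflict for L: { '+' }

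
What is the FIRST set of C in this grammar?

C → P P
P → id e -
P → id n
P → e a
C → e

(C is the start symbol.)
To compute FIRST(C), examine every production with C on the left-hand side, reading each right-hand side left to right until a non-nullable symbol is reached.

FIRST sets of the other non-terminals involved (by the same procedure, iterated to a fixed point):
  FIRST(P) = { 'e', 'id' }

From C → P P:
  - P is a non-terminal: add FIRST(P) \ {ε} = { 'e', 'id' }
    P is not nullable, so stop
From C → e:
  - e is a terminal: add 'e' and stop

Collecting: FIRST(C) = { 'e', 'id' }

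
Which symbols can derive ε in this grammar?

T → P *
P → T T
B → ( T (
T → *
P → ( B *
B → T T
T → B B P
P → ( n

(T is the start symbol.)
None

There are no ε-productions, so no non-terminal can derive ε.
No non-terminals are nullable.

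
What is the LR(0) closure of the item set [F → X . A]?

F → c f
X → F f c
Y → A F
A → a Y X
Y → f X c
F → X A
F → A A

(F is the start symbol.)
{ [A → . a Y X], [F → X . A] }

Start with: [F → X . A]
  [F → X . A] has the dot before A: add [A → . a Y X]
No further items can be added.

CLOSURE = { [A → . a Y X], [F → X . A] }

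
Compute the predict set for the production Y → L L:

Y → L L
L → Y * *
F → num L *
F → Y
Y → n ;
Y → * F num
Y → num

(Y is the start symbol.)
PREDICT(Y → L L) = (FIRST(RHS) \ {ε}) ∪ (FOLLOW(Y) if ε ∈ FIRST(RHS), i.e. RHS ⇒* ε)
FIRST(L) = { '*', 'n', 'num' }
FIRST(L L) = { '*', 'n', 'num' }
ε ∉ FIRST(L L), so FOLLOW(Y) is not added.
PREDICT(Y → L L) = { '*', 'n', 'num' }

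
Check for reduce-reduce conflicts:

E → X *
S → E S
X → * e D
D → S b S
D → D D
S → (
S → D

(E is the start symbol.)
A reduce-reduce conflict occurs when an LR(0) state has two complete items [A → α .] and [B → β .] — both call for a reduction, and with no lookahead the parser cannot choose between them.

Augment with E' → E and build the canonical LR(0) collection (I0 = CLOSURE({[E' → . E]}), then GOTO on every symbol after a dot until no new states appear). It has 15 states:
  I0: { [E → . X *], [E' → . E], [X → . * e D] }  — shift
  I1: { [X → * . e D] }  — shift
  I2: { [E' → E .] }  — accept
  I3: { [E → X . *] }  — shift
  I4: { [E → X * .] }  — reduce
  I5: { [D → . D D], [D → . S b S], [E → . X *], [S → . (], [S → . D], [S → . E S], [X → * e . D], [X → . * e D] }  — shift
  I6: { [S → ( .] }  — reduce
  I7: { [D → . D D], [D → . S b S], [D → D . D], [E → . X *], [S → . (], [S → . D], [S → . E S], [S → D .], [X → * e D .], [X → . * e D] }  — shift, 2 reduces
  I8: { [D → . D D], [D → . S b S], [E → . X *], [S → . (], [S → . D], [S → . E S], [S → E . S], [X → . * e D] }  — shift
  I9: { [D → S . b S] }  — shift
  I10: { [D → . D D], [D → . S b S], [D → S b . S], [E → . X *], [S → . (], [S → . D], [S → . E S], [X → . * e D] }  — shift
  I11: { [D → . D D], [D → . S b S], [D → D . D], [E → . X *], [S → . (], [S → . D], [S → . E S], [S → D .], [X → . * e D] }  — shift, reduce
  I12: { [D → S . b S], [D → S b S .] }  — shift, reduce
  I13: { [D → . D D], [D → . S b S], [D → D . D], [D → D D .], [E → . X *], [S → . (], [S → . D], [S → . E S], [S → D .], [X → . * e D] }  — shift, 2 reduces
  I14: { [D → S . b S], [S → E S .] }  — shift, reduce

I7 contains complete items [S → D .], [X → * e D .] — reduce-reduce conflict.
I13 contains complete items [D → D D .], [S → D .] — reduce-reduce conflict.

Answer: Yes — I7: [S → D .] vs [X → * e D .]; I13: [D → D D .] vs [S → D .]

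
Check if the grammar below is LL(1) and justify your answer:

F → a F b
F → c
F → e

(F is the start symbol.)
A grammar is LL(1) if for each non-terminal N with multiple productions, the predict sets of those productions are pairwise disjoint, where PREDICT(N → α) = (FIRST(α) \ {ε}) ∪ (FOLLOW(N) if α ⇒* ε).

For F:
  PREDICT(F → a F b) = { 'a' }
  PREDICT(F → c) = { 'c' }
  PREDICT(F → e) = { 'e' }

All predict sets are disjoint. The grammar IS LL(1).

Answer: Yes, the grammar is LL(1).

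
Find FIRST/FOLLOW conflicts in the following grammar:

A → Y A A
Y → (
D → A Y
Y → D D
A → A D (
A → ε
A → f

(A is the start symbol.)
Yes. A → Y A A with FOLLOW(A) on { '(', 'f' }; A → A D '(' with FOLLOW(A) on { '(', 'f' }; A → f with FOLLOW(A) on { 'f' }

A FIRST/FOLLOW conflict occurs when a non-terminal N has a nullable alternative N → β (β ⇒* ε) and another alternative N → α with FIRST(α) ∩ FOLLOW(N) ≠ ∅: on such a lookahead the parser cannot decide between expanding α and letting N vanish via β.

Nullable non-terminals: A.
FIRST sets used below: FIRST(Y) = { '(', 'f' }, FIRST(A) = { '(', 'f', ε }, FIRST(D) = { '(', 'f' }

A: nullable alternative(s) A → ε; FOLLOW(A) = { $, '(', 'f' }
  A → Y A A: FIRST \ {ε} = { '(', 'f' } — overlaps FOLLOW(A) on { '(', 'f' }: CONFLICT
  A → A D (: FIRST \ {ε} = { '(', 'f' } — overlaps FOLLOW(A) on { '(', 'f' }: CONFLICT
  A → ε: FIRST \ {ε} = { } — this is the only nullable alternative, skip
  A → f: FIRST \ {ε} = { 'f' } — overlaps FOLLOW(A) on { 'f' }: CONFLICT

D, Y have no nullable alternative, so no FIRST/FOLLOW check is needed there.

So the grammar has 3 FIRST/FOLLOW conflicts (marked CONFLICT above).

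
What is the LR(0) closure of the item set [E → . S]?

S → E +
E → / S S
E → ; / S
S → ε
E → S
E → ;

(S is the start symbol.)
To compute CLOSURE, for each item [A → α.Bβ] where B is a non-terminal, add [B → .γ] for all productions B → γ; repeat for the newly added items until nothing changes.

Start with: [E → . S]
  [E → . S] has the dot before S: add [S → . E +], [S → .]
  [S → . E +] has the dot before E: add [E → . / S S], [E → . ; / S], [E → . ;]
No further items can be added.

CLOSURE = { [E → . / S S], [E → . ; / S], [E → . ;], [E → . S], [S → . E +], [S → .] }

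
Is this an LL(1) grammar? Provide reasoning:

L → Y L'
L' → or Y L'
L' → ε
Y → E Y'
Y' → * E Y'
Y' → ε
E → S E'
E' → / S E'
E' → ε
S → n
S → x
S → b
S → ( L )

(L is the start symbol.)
Relevant sets:
  FOLLOW(L') = { $, ')' }
  FOLLOW(Y') = { $, ')', 'or' }
  FOLLOW(E') = { $, ')', '*', 'or' }

For L':
  PREDICT(L' → or Y L') = { 'or' }
  PREDICT(L' → ε) = { $, ')' }
For Y':
  PREDICT(Y' → '*' E Y') = { '*' }
  PREDICT(Y' → ε) = { $, ')', 'or' }
For E':
  PREDICT(E' → '/' S E') = { '/' }
  PREDICT(E' → ε) = { $, ')', '*', 'or' }
For S:
  PREDICT(S → n) = { 'n' }
  PREDICT(S → x) = { 'x' }
  PREDICT(S → b) = { 'b' }
  PREDICT(S → '(' L ')') = { '(' }
L, Y, E have a single production, so nothing to check there.

All predict sets are disjoint. The grammar IS LL(1).

Answer: Yes, the grammar is LL(1).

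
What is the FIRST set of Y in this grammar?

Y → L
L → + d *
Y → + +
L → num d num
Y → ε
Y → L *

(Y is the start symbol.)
{ '+', 'num', ε }

To compute FIRST(Y), examine every production with Y on the left-hand side, reading each right-hand side left to right until a non-nullable symbol is reached.

FIRST sets of the other non-terminals involved (by the same procedure, iterated to a fixed point):
  FIRST(L) = { '+', 'num' }

From Y → L:
  - L is a non-terminal: add FIRST(L) \ {ε} = { '+', 'num' }
    L is not nullable, so stop
From Y → + +:
  - '+' is a terminal: add '+' and stop
From Y → ε:
  - ε-production, so ε ∈ FIRST(Y)
From Y → L *:
  - L is a non-terminal: add FIRST(L) \ {ε} = { '+', 'num' }
    L is not nullable, so stop

Collecting: FIRST(Y) = { '+', 'num', ε }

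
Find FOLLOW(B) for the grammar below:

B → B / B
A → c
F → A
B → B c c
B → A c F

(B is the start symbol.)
B is the start symbol, so $ ∈ FOLLOW(B).
In B → B / B: B is followed by '/' B, add FIRST('/' B) \ {ε} = { '/' }
In B → B / B: B is at the end; this adds FOLLOW(B) to itself — nothing new
In B → B c c: B is followed by c c, add FIRST(c c) \ {ε} = { 'c' }

Taking the union: FOLLOW(B) = { $, '/', 'c' }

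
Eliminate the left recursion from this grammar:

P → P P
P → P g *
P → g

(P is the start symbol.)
P is directly left-recursive. The standard transformation for
  A → A α₁ | ... | A α_m | β₁ | ... | β_n
is
  A  → β₁ A' | ... | β_n A'
  A' → α₁ A' | ... | α_m A' | ε

P → g becomes P → g P'
P → P P becomes P' → P P'
P → P g * becomes P' → g * P'
Add P' → ε

Resulting grammar:
P → g P'
P' → P P'
P' → g * P'
P' → ε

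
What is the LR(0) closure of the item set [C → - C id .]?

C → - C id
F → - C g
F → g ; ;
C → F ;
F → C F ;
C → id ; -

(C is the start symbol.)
Start with: [C → - C id .]
The dot is at the end, so nothing is added.

CLOSURE = { [C → - C id .] }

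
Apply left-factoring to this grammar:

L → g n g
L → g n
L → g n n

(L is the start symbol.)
Left-factoring transforms A → αβ₁ | αβ₂ into A → αA' and A' → β₁ | β₂
(α is the longest common prefix among the alternatives). Repeat until
no nonterminal has two alternatives with a common prefix.

Round 1: L has alternatives sharing prefix 'g n'. Introduce L': L → g n L'
  Add: L' → g
  Add: L' → ε
  Add: L' → n

No remaining common prefixes — done.

Resulting grammar:
L → g n L'
L' → g
L' → ε
L' → n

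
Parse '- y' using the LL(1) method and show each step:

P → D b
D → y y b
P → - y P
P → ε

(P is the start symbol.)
LL(1) parsing maintains a stack (initially the start symbol over $) and the input. At each step: if the stack top is a terminal, match it against the current input token; if it is a non-terminal N, replace it with the RHS of M[N, lookahead] (the unique production whose predict set contains the lookahead).

Stack is shown with the top on the left.

Stack    Input  Action
----------------------
P $      - y $  output P → - y P
- y P $  - y $  match '-'
y P $    y $    match 'y'
P $      $      output P → ε
$        $      accept

The string is accepted.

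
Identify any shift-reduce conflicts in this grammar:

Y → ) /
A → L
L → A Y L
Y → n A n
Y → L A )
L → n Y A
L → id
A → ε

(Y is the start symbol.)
Yes — I0: [A → .] vs [L → . id]; I2: [A → .] vs [L → . id]; I3: [A → .] vs [L → . id]; I6: [A → .] vs [L → . id]; I7: [A → .] vs [L → . id]; I8: [A → .] vs [L → . id]; I9: [A → .] vs [L → . id]; I11: [A → .] vs [L → . id]; I12: [A → .] vs [L → . id]; I14: [A → .] vs [L → . id]; I15: [A → .] vs [L → . id]; I16: [Y → L A ) .] vs [Y → ) . /]

A shift-reduce conflict occurs when an LR(0) state has both:
  - a complete (reduce) item [A → α .] (dot at the end), and
  - a shift item [B → β . c γ] (dot before a terminal).

Augment with Y' → Y and build the canonical LR(0) collection (I0 = CLOSURE({[Y' → . Y]}), then GOTO on every symbol after a dot until no new states appear). It has 18 states:
  I0: { [A → . L], [A → .], [L → . A Y L], [L → . id], [L → . n Y A], [Y → . ) /], [Y → . L A )], [Y → . n A n], [Y' → . Y] }  — shift, reduce
  I1: { [Y → ) . /] }  — shift
  I2: { [A → . L], [A → .], [L → . A Y L], [L → . id], [L → . n Y A], [L → A . Y L], [Y → . ) /], [Y → . L A )], [Y → . n A n] }  — shift, reduce
  I3: { [A → . L], [A → .], [A → L .], [L → . A Y L], [L → . id], [L → . n Y A], [Y → L . A )] }  — shift, 2 reduces
  I4: { [Y' → Y .] }  — accept
  I5: { [L → id .] }  — reduce
  I6: { [A → . L], [A → .], [L → . A Y L], [L → . id], [L → . n Y A], [L → n . Y A], [Y → . ) /], [Y → . L A )], [Y → . n A n], [Y → n . A n] }  — shift, reduce
  I7: { [A → . L], [A → .], [L → . A Y L], [L → . id], [L → . n Y A], [L → A . Y L], [Y → . ) /], [Y → . L A )], [Y → . n A n], [Y → n A . n] }  — shift, reduce
  I8: { [A → . L], [A → .], [L → . A Y L], [L → . id], [L → . n Y A], [L → n Y . A] }  — shift, reduce
  I9: { [A → . L], [A → .], [L → . A Y L], [L → . id], [L → . n Y A], [L → A . Y L], [L → n Y A .], [Y → . ) /], [Y → . L A )], [Y → . n A n] }  — shift, 2 reduces
  I10: { [A → L .] }  — reduce
  I11: { [A → . L], [A → .], [L → . A Y L], [L → . id], [L → . n Y A], [L → n . Y A], [Y → . ) /], [Y → . L A )], [Y → . n A n] }  — shift, reduce
  I12: { [A → . L], [A → .], [L → . A Y L], [L → . id], [L → . n Y A], [L → A Y . L] }  — shift, reduce
  I13: { [A → L .], [L → A Y L .] }  — 2 reduces
  I14: { [A → . L], [A → .], [L → . A Y L], [L → . id], [L → . n Y A], [L → n . Y A], [Y → . ) /], [Y → . L A )], [Y → . n A n], [Y → n . A n], [Y → n A n .] }  — shift, 2 reduces
  I15: { [A → . L], [A → .], [L → . A Y L], [L → . id], [L → . n Y A], [L → A . Y L], [Y → . ) /], [Y → . L A )], [Y → . n A n], [Y → L A . )] }  — shift, reduce
  I16: { [Y → ) . /], [Y → L A ) .] }  — shift, reduce
  I17: { [Y → ) / .] }  — reduce

I0 contains reduce item [A → .] and shift items [L → . id], [L → . n Y A], [Y → . ) /], [Y → . n A n] — shift-reduce conflict.
I2 contains reduce item [A → .] and shift items [L → . id], [L → . n Y A], [Y → . ) /], [Y → . n A n] — shift-reduce conflict.
I3 contains reduce items [A → .], [A → L .] and shift items [L → . id], [L → . n Y A] — shift-reduce conflict.
I6 contains reduce item [A → .] and shift items [L → . id], [L → . n Y A], [Y → . ) /], [Y → . n A n] — shift-reduce conflict.
I7 contains reduce item [A → .] and shift items [L → . id], [L → . n Y A], [Y → . ) /], [Y → . n A n], [Y → n A . n] — shift-reduce conflict.
I8 contains reduce item [A → .] and shift items [L → . id], [L → . n Y A] — shift-reduce conflict.
I9 contains reduce items [A → .], [L → n Y A .] and shift items [L → . id], [L → . n Y A], [Y → . ) /], [Y → . n A n] — shift-reduce conflict.
I11 contains reduce item [A → .] and shift items [L → . id], [L → . n Y A], [Y → . ) /], [Y → . n A n] — shift-reduce conflict.
I12 contains reduce item [A → .] and shift items [L → . id], [L → . n Y A] — shift-reduce conflict.
I14 contains reduce items [A → .], [Y → n A n .] and shift items [L → . id], [L → . n Y A], [Y → . ) /], [Y → . n A n] — shift-reduce conflict.
I15 contains reduce item [A → .] and shift items [L → . id], [L → . n Y A], [Y → . ) /], [Y → L A . )], [Y → . n A n] — shift-reduce conflict.
I16 contains reduce item [Y → L A ) .] and shift item [Y → ) . /] — shift-reduce conflict.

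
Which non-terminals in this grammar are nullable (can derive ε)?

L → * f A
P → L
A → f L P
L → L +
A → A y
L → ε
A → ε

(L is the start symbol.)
A non-terminal is nullable if it can derive ε (the empty string): either it has an ε-production, or it has a production whose right-hand side consists entirely of nullable non-terminals.

ε-productions: L → ε, A → ε
So L, A are immediately nullable.
P → L: every symbol on the right is nullable, so P is nullable too.
Every non-terminal is now nullable.
Nullable = { 'A', 'L', 'P' }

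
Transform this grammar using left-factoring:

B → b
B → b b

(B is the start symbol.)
Left-factoring transforms A → αβ₁ | αβ₂ into A → αA' and A' → β₁ | β₂
(α is the longest common prefix among the alternatives). Repeat until
no nonterminal has two alternatives with a common prefix.

Round 1: B has alternatives sharing prefix 'b'. Introduce B': B → b B'
  Add: B' → ε
  Add: B' → b

No remaining common prefixes — done.

Resulting grammar:
B → b B'
B' → ε
B' → b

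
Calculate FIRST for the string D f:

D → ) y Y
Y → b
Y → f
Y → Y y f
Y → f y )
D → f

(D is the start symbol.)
FIRST sets of the non-terminals involved (from the grammar, by fixed-point iteration):
  FIRST(D) = { ')', 'f' }

To compute FIRST(D f), process the symbols left to right:
Symbol D is a non-terminal. Add FIRST(D) \ {ε} = { ')', 'f' }
D is not nullable (ε ∉ FIRST(D)), so stop here.
FIRST(D f) = { ')', 'f' }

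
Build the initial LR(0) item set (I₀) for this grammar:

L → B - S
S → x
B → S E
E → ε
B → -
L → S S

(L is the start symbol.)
First, augment the grammar with L' → L
I₀ = CLOSURE({ [L' → . L] }):
  [L' → . L] has the dot before L: add [L → . B - S], [L → . S S]
  [L → . B - S] has the dot before B: add [B → . S E], [B → . -]
  [L → . S S] has the dot before S: add [S → . x]
No further items can be added.

I₀ = { [B → . -], [B → . S E], [L → . B - S], [L → . S S], [L' → . L], [S → . x] }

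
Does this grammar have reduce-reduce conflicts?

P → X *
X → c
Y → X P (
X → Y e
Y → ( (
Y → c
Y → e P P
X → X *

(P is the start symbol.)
Augment with P' → P and build the canonical LR(0) collection (I0 = CLOSURE({[P' → . P]}), then GOTO on every symbol after a dot until no new states appear). It has 14 states:
  I0: { [P → . X *], [P' → . P], [X → . X *], [X → . Y e], [X → . c], [Y → . ( (], [Y → . X P (], [Y → . c], [Y → . e P P] }  — shift
  I1: { [Y → ( . (] }  — shift
  I2: { [P' → P .] }  — accept
  I3: { [P → . X *], [P → X . *], [X → . X *], [X → . Y e], [X → . c], [X → X . *], [Y → . ( (], [Y → . X P (], [Y → . c], [Y → . e P P], [Y → X . P (] }  — shift
  I4: { [X → Y . e] }  — shift
  I5: { [X → c .], [Y → c .] }  — 2 reduces
  I6: { [P → . X *], [X → . X *], [X → . Y e], [X → . c], [Y → . ( (], [Y → . X P (], [Y → . c], [Y → . e P P], [Y → e . P P] }  — shift
  I7: { [P → . X *], [X → . X *], [X → . Y e], [X → . c], [Y → . ( (], [Y → . X P (], [Y → . c], [Y → . e P P], [Y → e P . P] }  — shift
  I8: { [Y → e P P .] }  — reduce
  I9: { [X → Y e .] }  — reduce
  I10: { [P → X * .], [X → X * .] }  — 2 reduces
  I11: { [Y → X P . (] }  — shift
  I12: { [Y → X P ( .] }  — reduce
  I13: { [Y → ( ( .] }  — reduce

I5 contains complete items [X → c .], [Y → c .] — reduce-reduce conflict.
I10 contains complete items [P → X * .], [X → X * .] — reduce-reduce conflict.

Answer: Yes — I5: [X → c .] vs [Y → c .]; I10: [P → X * .] vs [X → X * .]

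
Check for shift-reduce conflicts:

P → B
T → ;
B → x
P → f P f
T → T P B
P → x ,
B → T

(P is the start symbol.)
A shift-reduce conflict occurs when an LR(0) state has both:
  - a complete (reduce) item [A → α .] (dot at the end), and
  - a shift item [B → β . c γ] (dot before a terminal).

Augment with P' → P and build the canonical LR(0) collection (I0 = CLOSURE({[P' → . P]}), then GOTO on every symbol after a dot until no new states appear). It has 13 states:
  I0: { [B → . T], [B → . x], [P → . B], [P → . f P f], [P → . x ,], [P' → . P], [T → . ;], [T → . T P B] }  — shift
  I1: { [T → ; .] }  — reduce
  I2: { [P → B .] }  — reduce
  I3: { [P' → P .] }  — accept
  I4: { [B → . T], [B → . x], [B → T .], [P → . B], [P → . f P f], [P → . x ,], [T → . ;], [T → . T P B], [T → T . P B] }  — shift, reduce
  I5: { [B → . T], [B → . x], [P → . B], [P → . f P f], [P → . x ,], [P → f . P f], [T → . ;], [T → . T P B] }  — shift
  I6: { [B → x .], [P → x . ,] }  — shift, reduce
  I7: { [P → x , .] }  — reduce
  I8: { [P → f P . f] }  — shift
  I9: { [P → f P f .] }  — reduce
  I10: { [B → . T], [B → . x], [T → . ;], [T → . T P B], [T → T P . B] }  — shift
  I11: { [T → T P B .] }  — reduce
  I12: { [B → x .] }  — reduce

I4 contains reduce item [B → T .] and shift items [B → . x], [P → . f P f], [P → . x ,], [T → . ;] — shift-reduce conflict.
I6 contains reduce item [B → x .] and shift item [P → x . ,] — shift-reduce conflict.

Answer: Yes — I4: [B → T .] vs [B → . x]; I6: [B → x .] vs [P → x . ,]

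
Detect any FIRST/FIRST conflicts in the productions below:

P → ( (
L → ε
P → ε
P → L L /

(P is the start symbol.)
FIRST sets of the non-terminals at (or reachable through a nullable prefix from) the front of some alternative:
  FIRST(L) = { ε }

Productions for P:
  P → ( (: FIRST = { '(' }
  P → ε: FIRST = { ε }
  P → L L /: FIRST = { '/' }
L has only one production, so no FIRST/FIRST conflict is possible there.

All alternatives of each non-terminal have pairwise disjoint FIRST sets.

Answer: No FIRST/FIRST conflicts.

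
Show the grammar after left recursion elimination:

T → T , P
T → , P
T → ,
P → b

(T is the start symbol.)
T is directly left-recursive. The standard transformation for
  A → A α₁ | ... | A α_m | β₁ | ... | β_n
is
  A  → β₁ A' | ... | β_n A'
  A' → α₁ A' | ... | α_m A' | ε

T → , P becomes T → , P T'
T → , becomes T → , T'
T → T , P becomes T' → , P T'
Add T' → ε

Productions for other non-terminals are unchanged:
  P → b

Resulting grammar:
T → , P T'
T → , T'
T' → , P T'
T' → ε
P → b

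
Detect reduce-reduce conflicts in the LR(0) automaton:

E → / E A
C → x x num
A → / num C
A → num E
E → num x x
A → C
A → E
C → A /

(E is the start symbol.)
Yes — I19: [A → / num C .] vs [A → C .]

A reduce-reduce conflict occurs when an LR(0) state has two complete items [A → α .] and [B → β .] — both call for a reduction, and with no lookahead the parser cannot choose between them.

Augment with E' → E and build the canonical LR(0) collection (I0 = CLOSURE({[E' → . E]}), then GOTO on every symbol after a dot until no new states appear). It has 22 states:
  I0: { [E → . / E A], [E → . num x x], [E' → . E] }  — shift
  I1: { [E → . / E A], [E → . num x x], [E → / . E A] }  — shift
  I2: { [E' → E .] }  — accept
  I3: { [E → num . x x] }  — shift
  I4: { [E → num x . x] }  — shift
  I5: { [E → num x x .] }  — reduce
  I6: { [A → . / num C], [A → . C], [A → . E], [A → . num E], [C → . A /], [C → . x x num], [E → . / E A], [E → . num x x], [E → / E . A] }  — shift
  I7: { [A → / . num C], [E → . / E A], [E → . num x x], [E → / . E A] }  — shift
  I8: { [C → A . /], [E → / E A .] }  — shift, reduce
  I9: { [A → C .] }  — reduce
  I10: { [A → E .] }  — reduce
  I11: { [A → num . E], [E → . / E A], [E → . num x x], [E → num . x x] }  — shift
  I12: { [C → x . x num] }  — shift
  I13: { [C → x x . num] }  — shift
  I14: { [C → x x num .] }  — reduce
  I15: { [A → num E .] }  — reduce
  I16: { [C → A / .] }  — reduce
  I17: { [A → . / num C], [A → . C], [A → . E], [A → . num E], [A → / num . C], [C → . A /], [C → . x x num], [E → . / E A], [E → . num x x], [E → num . x x] }  — shift
  I18: { [C → A . /] }  — shift
  I19: { [A → / num C .], [A → C .] }  — 2 reduces
  I20: { [C → x . x num], [E → num x . x] }  — shift
  I21: { [C → x x . num], [E → num x x .] }  — shift, reduce

I19 contains complete items [A → / num C .], [A → C .] — reduce-reduce conflict.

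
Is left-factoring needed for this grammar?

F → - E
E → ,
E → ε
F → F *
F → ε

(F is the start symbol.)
Left-factoring is needed when two productions for the same non-terminal
share a common prefix on the right-hand side.

Productions for F:
  F → - E
  F → F *
  F → ε
Productions for E:
  E → ,
  E → ε

No common prefixes found.

Answer: No, left-factoring is not needed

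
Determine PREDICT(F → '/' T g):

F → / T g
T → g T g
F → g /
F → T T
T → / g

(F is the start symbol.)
PREDICT(F → '/' T g) = (FIRST(RHS) \ {ε}) ∪ (FOLLOW(F) if ε ∈ FIRST(RHS), i.e. RHS ⇒* ε)
FIRST('/' T g) = { '/' }
ε ∉ FIRST('/' T g), so FOLLOW(F) is not added.
PREDICT(F → '/' T g) = { '/' }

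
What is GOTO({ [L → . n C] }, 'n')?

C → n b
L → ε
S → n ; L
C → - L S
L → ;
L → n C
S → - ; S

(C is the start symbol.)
{ [C → . - L S], [C → . n b], [L → n . C] }

GOTO(I, 'n') = CLOSURE({ [A → αX.β] : [A → α.Xβ] ∈ I, X = 'n' })

Items with dot before 'n', with the dot advanced:
  [L → . n C] → [L → n . C]
Closure of the advanced items:
  [L → n . C] has the dot before C: add [C → . n b], [C → . - L S]

GOTO = { [C → . - L S], [C → . n b], [L → n . C] }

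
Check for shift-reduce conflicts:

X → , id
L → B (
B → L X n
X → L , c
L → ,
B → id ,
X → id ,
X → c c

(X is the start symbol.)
A shift-reduce conflict occurs when an LR(0) state has both:
  - a complete (reduce) item [A → α .] (dot at the end), and
  - a shift item [B → β . c γ] (dot before a terminal).

Augment with X' → X and build the canonical LR(0) collection (I0 = CLOSURE({[X' → . X]}), then GOTO on every symbol after a dot until no new states appear). It has 15 states:
  I0: { [B → . L X n], [B → . id ,], [L → . ,], [L → . B (], [X → . , id], [X → . L , c], [X → . c c], [X → . id ,], [X' → . X] }  — shift
  I1: { [L → , .], [X → , . id] }  — shift, reduce
  I2: { [L → B . (] }  — shift
  I3: { [B → . L X n], [B → . id ,], [B → L . X n], [L → . ,], [L → . B (], [X → . , id], [X → . L , c], [X → . c c], [X → . id ,], [X → L . , c] }  — shift
  I4: { [X' → X .] }  — accept
  I5: { [X → c . c] }  — shift
  I6: { [B → id . ,], [X → id . ,] }  — shift
  I7: { [B → id , .], [X → id , .] }  — 2 reduces
  I8: { [X → c c .] }  — reduce
  I9: { [L → , .], [X → , . id], [X → L , . c] }  — shift, reduce
  I10: { [B → L X . n] }  — shift
  I11: { [B → L X n .] }  — reduce
  I12: { [X → L , c .] }  — reduce
  I13: { [X → , id .] }  — reduce
  I14: { [L → B ( .] }  — reduce

I1 contains reduce item [L → , .] and shift item [X → , . id] — shift-reduce conflict.
I9 contains reduce item [L → , .] and shift items [X → , . id], [X → L , . c] — shift-reduce conflict.

Answer: Yes — I1: [L → , .] vs [X → , . id]; I9: [L → , .] vs [X → , . id]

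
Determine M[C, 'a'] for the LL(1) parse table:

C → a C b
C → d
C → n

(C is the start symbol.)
C → a C b

To find M[C, 'a'], we find productions for C where 'a' is in the predict set (PREDICT(N → α) = (FIRST(α) \ {ε}) ∪ (FOLLOW(N) if α ⇒* ε)).

C → a C b: PREDICT = { 'a' }
  'a' is in predict set, so this production goes in M[C, 'a']
C → d: PREDICT = { 'd' }
C → n: PREDICT = { 'n' }

M[C, 'a'] = C → a C b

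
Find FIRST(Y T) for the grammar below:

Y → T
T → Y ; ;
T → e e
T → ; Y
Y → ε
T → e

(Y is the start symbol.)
{ ';', 'e' }

FIRST sets of the non-terminals involved (from the grammar, by fixed-point iteration):
  FIRST(Y) = { ';', 'e', ε }
  FIRST(T) = { ';', 'e' }

To compute FIRST(Y T), process the symbols left to right:
Symbol Y is a non-terminal. Add FIRST(Y) \ {ε} = { ';', 'e' }
Y is nullable (ε ∈ FIRST(Y)), continue to the next symbol.
Symbol T is a non-terminal. Add FIRST(T) \ {ε} = { ';', 'e' }
T is not nullable (ε ∉ FIRST(T)), so stop here.
FIRST(Y T) = { ';', 'e' }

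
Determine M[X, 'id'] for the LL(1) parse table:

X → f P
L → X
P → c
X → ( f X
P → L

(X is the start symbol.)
Empty (error entry)

To find M[X, 'id'], we find productions for X where 'id' is in the predict set (PREDICT(N → α) = (FIRST(α) \ {ε}) ∪ (FOLLOW(N) if α ⇒* ε)).

X → f P: PREDICT = { 'f' }
X → ( f X: PREDICT = { '(' }

M[X, 'id'] is empty (no production applies)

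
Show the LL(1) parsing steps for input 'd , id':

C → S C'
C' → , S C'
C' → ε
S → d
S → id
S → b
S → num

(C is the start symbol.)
Stack is shown with the top on the left.

Stack     Input     Action
--------------------------
C $       d , id $  output C → S C'
S C' $    d , id $  output S → d
d C' $    d , id $  match 'd'
C' $      , id $    output C' → , S C'
, S C' $  , id $    match ','
S C' $    id $      output S → id
id C' $   id $      match 'id'
C' $      $         output C' → ε
$         $         accept

The string is accepted.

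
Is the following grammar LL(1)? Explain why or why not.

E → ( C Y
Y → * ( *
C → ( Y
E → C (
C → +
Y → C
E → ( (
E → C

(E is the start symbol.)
A grammar is LL(1) if for each non-terminal N with multiple productions, the predict sets of those productions are pairwise disjoint, where PREDICT(N → α) = (FIRST(α) \ {ε}) ∪ (FOLLOW(N) if α ⇒* ε).

Relevant sets:
  FIRST(C) = { '(', '+' }

For E:
  PREDICT(E → '(' C Y) = { '(' }
  PREDICT(E → C '(') = { '(', '+' }
  PREDICT(E → '(' '(') = { '(' }
  PREDICT(E → C) = { '(', '+' }
For Y:
  PREDICT(Y → '*' '(' '*') = { '*' }
  PREDICT(Y → C) = { '(', '+' }
For C:
  PREDICT(C → '(' Y) = { '(' }
  PREDICT(C → '+') = { '+' }

Conflict found: Predict set conflict for E: { '(' }
The grammar is NOT LL(1).

Answer: No. Predict set conflict for E: { '(' }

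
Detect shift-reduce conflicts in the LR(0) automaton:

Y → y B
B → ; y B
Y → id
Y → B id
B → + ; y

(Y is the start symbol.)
A shift-reduce conflict occurs when an LR(0) state has both:
  - a complete (reduce) item [A → α .] (dot at the end), and
  - a shift item [B → β . c γ] (dot before a terminal).

Augment with Y' → Y and build the canonical LR(0) collection (I0 = CLOSURE({[Y' → . Y]}), then GOTO on every symbol after a dot until no new states appear). It has 13 states:
  I0: { [B → . + ; y], [B → . ; y B], [Y → . B id], [Y → . id], [Y → . y B], [Y' → . Y] }  — shift
  I1: { [B → + . ; y] }  — shift
  I2: { [B → ; . y B] }  — shift
  I3: { [Y → B . id] }  — shift
  I4: { [Y' → Y .] }  — accept
  I5: { [Y → id .] }  — reduce
  I6: { [B → . + ; y], [B → . ; y B], [Y → y . B] }  — shift
  I7: { [Y → y B .] }  — reduce
  I8: { [Y → B id .] }  — reduce
  I9: { [B → . + ; y], [B → . ; y B], [B → ; y . B] }  — shift
  I10: { [B → ; y B .] }  — reduce
  I11: { [B → + ; . y] }  — shift
  I12: { [B → + ; y .] }  — reduce

No state contains both a complete item and a shift item.

Answer: No shift-reduce conflicts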